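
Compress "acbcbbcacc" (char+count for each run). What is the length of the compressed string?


Input: acbcbbcacc
Runs:
  'a' x 1 => "a1"
  'c' x 1 => "c1"
  'b' x 1 => "b1"
  'c' x 1 => "c1"
  'b' x 2 => "b2"
  'c' x 1 => "c1"
  'a' x 1 => "a1"
  'c' x 2 => "c2"
Compressed: "a1c1b1c1b2c1a1c2"
Compressed length: 16

16


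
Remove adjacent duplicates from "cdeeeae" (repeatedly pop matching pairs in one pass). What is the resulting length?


Input: cdeeeae
Stack-based adjacent duplicate removal:
  Read 'c': push. Stack: c
  Read 'd': push. Stack: cd
  Read 'e': push. Stack: cde
  Read 'e': matches stack top 'e' => pop. Stack: cd
  Read 'e': push. Stack: cde
  Read 'a': push. Stack: cdea
  Read 'e': push. Stack: cdeae
Final stack: "cdeae" (length 5)

5


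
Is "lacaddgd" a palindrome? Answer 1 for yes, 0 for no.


Input: lacaddgd
Reversed: dgddacal
  Compare pos 0 ('l') with pos 7 ('d'): MISMATCH
  Compare pos 1 ('a') with pos 6 ('g'): MISMATCH
  Compare pos 2 ('c') with pos 5 ('d'): MISMATCH
  Compare pos 3 ('a') with pos 4 ('d'): MISMATCH
Result: not a palindrome

0


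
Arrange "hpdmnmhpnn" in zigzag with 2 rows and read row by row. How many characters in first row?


Zigzag "hpdmnmhpnn" into 2 rows:
Placing characters:
  'h' => row 0
  'p' => row 1
  'd' => row 0
  'm' => row 1
  'n' => row 0
  'm' => row 1
  'h' => row 0
  'p' => row 1
  'n' => row 0
  'n' => row 1
Rows:
  Row 0: "hdnhn"
  Row 1: "pmmpn"
First row length: 5

5


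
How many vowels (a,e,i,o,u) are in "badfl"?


Input: badfl
Checking each character:
  'b' at position 0: consonant
  'a' at position 1: vowel (running total: 1)
  'd' at position 2: consonant
  'f' at position 3: consonant
  'l' at position 4: consonant
Total vowels: 1

1


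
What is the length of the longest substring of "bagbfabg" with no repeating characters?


Input: "bagbfabg"
Sliding window (track last position of each char):
  Position 0 ('b'): window [0,0] length 1 -- new best
  Position 1 ('a'): window [0,1] length 2 -- new best
  Position 2 ('g'): window [0,2] length 3 -- new best
  Position 3 ('b'): repeat (last at 0), move window start to 1
  Position 3 ('b'): window [1,3] length 3
  Position 4 ('f'): window [1,4] length 4 -- new best
  Position 5 ('a'): repeat (last at 1), move window start to 2
  Position 5 ('a'): window [2,5] length 4
  Position 6 ('b'): repeat (last at 3), move window start to 4
  Position 6 ('b'): window [4,6] length 3
  Position 7 ('g'): window [4,7] length 4
Longest substring with no repeats: "agbf" with length 4

4


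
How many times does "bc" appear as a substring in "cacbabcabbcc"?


Searching for "bc" in "cacbabcabbcc"
Scanning each position:
  Position 0: "ca" => no
  Position 1: "ac" => no
  Position 2: "cb" => no
  Position 3: "ba" => no
  Position 4: "ab" => no
  Position 5: "bc" => MATCH
  Position 6: "ca" => no
  Position 7: "ab" => no
  Position 8: "bb" => no
  Position 9: "bc" => MATCH
  Position 10: "cc" => no
Total occurrences: 2

2


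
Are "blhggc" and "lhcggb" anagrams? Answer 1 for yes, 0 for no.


Strings: "blhggc", "lhcggb"
Sorted first:  bcgghl
Sorted second: bcgghl
Sorted forms match => anagrams

1


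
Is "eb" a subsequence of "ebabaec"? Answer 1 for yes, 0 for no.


Check if "eb" is a subsequence of "ebabaec"
Greedy scan:
  Position 0 ('e'): matches sub[0] = 'e'
  Position 1 ('b'): matches sub[1] = 'b'
  Position 2 ('a'): no match needed
  Position 3 ('b'): no match needed
  Position 4 ('a'): no match needed
  Position 5 ('e'): no match needed
  Position 6 ('c'): no match needed
All 2 characters matched => is a subsequence

1


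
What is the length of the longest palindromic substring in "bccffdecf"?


Input: "bccffdecf"
Checking substrings for palindromes:
  [1:3] "cc" (len 2) => palindrome
  [3:5] "ff" (len 2) => palindrome
Longest palindromic substring: "cc" with length 2

2


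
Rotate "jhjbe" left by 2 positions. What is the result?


Input: "jhjbe", rotate left by 2
First 2 characters: "jh"
Remaining characters: "jbe"
Concatenate remaining + first: "jbe" + "jh" = "jbejh"

jbejh


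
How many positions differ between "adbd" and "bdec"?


Comparing "adbd" and "bdec" position by position:
  Position 0: 'a' vs 'b' => DIFFER
  Position 1: 'd' vs 'd' => same
  Position 2: 'b' vs 'e' => DIFFER
  Position 3: 'd' vs 'c' => DIFFER
Positions that differ: 3

3


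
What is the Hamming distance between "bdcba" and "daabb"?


Comparing "bdcba" and "daabb" position by position:
  Position 0: 'b' vs 'd' => differ
  Position 1: 'd' vs 'a' => differ
  Position 2: 'c' vs 'a' => differ
  Position 3: 'b' vs 'b' => same
  Position 4: 'a' vs 'b' => differ
Total differences (Hamming distance): 4

4


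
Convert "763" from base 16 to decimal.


Input: "763" in base 16
Positional expansion:
  Digit '7' (value 7) x 16^2 = 1792
  Digit '6' (value 6) x 16^1 = 96
  Digit '3' (value 3) x 16^0 = 3
Sum = 1891

1891


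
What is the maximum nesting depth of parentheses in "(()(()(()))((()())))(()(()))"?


Input: "(()(()(()))((()())))(()(()))"
Tracking depth:
  Position 0 '(': depth becomes 1
  Position 1 '(': depth becomes 2
  Position 2 ')': depth becomes 1
  Position 3 '(': depth becomes 2
  Position 4 '(': depth becomes 3
  Position 5 ')': depth becomes 2
  Position 6 '(': depth becomes 3
  Position 7 '(': depth becomes 4
  Position 8 ')': depth becomes 3
  Position 9 ')': depth becomes 2
  Position 10 ')': depth becomes 1
  Position 11 '(': depth becomes 2
  Position 12 '(': depth becomes 3
  Position 13 '(': depth becomes 4
  Position 14 ')': depth becomes 3
  Position 15 '(': depth becomes 4
  Position 16 ')': depth becomes 3
  Position 17 ')': depth becomes 2
  Position 18 ')': depth becomes 1
  Position 19 ')': depth becomes 0
  Position 20 '(': depth becomes 1
  Position 21 '(': depth becomes 2
  Position 22 ')': depth becomes 1
  Position 23 '(': depth becomes 2
  Position 24 '(': depth becomes 3
  Position 25 ')': depth becomes 2
  Position 26 ')': depth becomes 1
  Position 27 ')': depth becomes 0
Maximum depth reached: 4

4


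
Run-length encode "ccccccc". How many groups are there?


Input: ccccccc
Scanning for consecutive runs:
  Group 1: 'c' x 7 (positions 0-6)
Total groups: 1

1


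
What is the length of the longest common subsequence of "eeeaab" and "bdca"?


LCS of "eeeaab" and "bdca"
DP table:
           b    d    c    a
      0    0    0    0    0
  e   0    0    0    0    0
  e   0    0    0    0    0
  e   0    0    0    0    0
  a   0    0    0    0    1
  a   0    0    0    0    1
  b   0    1    1    1    1
LCS length = dp[6][4] = 1

1


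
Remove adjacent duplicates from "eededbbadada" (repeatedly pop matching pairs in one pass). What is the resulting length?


Input: eededbbadada
Stack-based adjacent duplicate removal:
  Read 'e': push. Stack: e
  Read 'e': matches stack top 'e' => pop. Stack: (empty)
  Read 'd': push. Stack: d
  Read 'e': push. Stack: de
  Read 'd': push. Stack: ded
  Read 'b': push. Stack: dedb
  Read 'b': matches stack top 'b' => pop. Stack: ded
  Read 'a': push. Stack: deda
  Read 'd': push. Stack: dedad
  Read 'a': push. Stack: dedada
  Read 'd': push. Stack: dedadad
  Read 'a': push. Stack: dedadada
Final stack: "dedadada" (length 8)

8


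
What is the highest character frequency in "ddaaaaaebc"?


Input: ddaaaaaebc
Character counts:
  'a': 5
  'b': 1
  'c': 1
  'd': 2
  'e': 1
Maximum frequency: 5

5


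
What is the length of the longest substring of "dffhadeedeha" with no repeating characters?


Input: "dffhadeedeha"
Sliding window (track last position of each char):
  Position 0 ('d'): window [0,0] length 1 -- new best
  Position 1 ('f'): window [0,1] length 2 -- new best
  Position 2 ('f'): repeat (last at 1), move window start to 2
  Position 2 ('f'): window [2,2] length 1
  Position 3 ('h'): window [2,3] length 2
  Position 4 ('a'): window [2,4] length 3 -- new best
  Position 5 ('d'): window [2,5] length 4 -- new best
  Position 6 ('e'): window [2,6] length 5 -- new best
  Position 7 ('e'): repeat (last at 6), move window start to 7
  Position 7 ('e'): window [7,7] length 1
  Position 8 ('d'): window [7,8] length 2
  Position 9 ('e'): repeat (last at 7), move window start to 8
  Position 9 ('e'): window [8,9] length 2
  Position 10 ('h'): window [8,10] length 3
  Position 11 ('a'): window [8,11] length 4
Longest substring with no repeats: "fhade" with length 5

5


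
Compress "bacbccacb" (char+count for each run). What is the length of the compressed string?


Input: bacbccacb
Runs:
  'b' x 1 => "b1"
  'a' x 1 => "a1"
  'c' x 1 => "c1"
  'b' x 1 => "b1"
  'c' x 2 => "c2"
  'a' x 1 => "a1"
  'c' x 1 => "c1"
  'b' x 1 => "b1"
Compressed: "b1a1c1b1c2a1c1b1"
Compressed length: 16

16


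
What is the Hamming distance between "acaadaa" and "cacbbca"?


Comparing "acaadaa" and "cacbbca" position by position:
  Position 0: 'a' vs 'c' => differ
  Position 1: 'c' vs 'a' => differ
  Position 2: 'a' vs 'c' => differ
  Position 3: 'a' vs 'b' => differ
  Position 4: 'd' vs 'b' => differ
  Position 5: 'a' vs 'c' => differ
  Position 6: 'a' vs 'a' => same
Total differences (Hamming distance): 6

6


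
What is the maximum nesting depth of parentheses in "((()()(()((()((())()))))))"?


Input: "((()()(()((()((())()))))))"
Tracking depth:
  Position 0 '(': depth becomes 1
  Position 1 '(': depth becomes 2
  Position 2 '(': depth becomes 3
  Position 3 ')': depth becomes 2
  Position 4 '(': depth becomes 3
  Position 5 ')': depth becomes 2
  Position 6 '(': depth becomes 3
  Position 7 '(': depth becomes 4
  Position 8 ')': depth becomes 3
  Position 9 '(': depth becomes 4
  Position 10 '(': depth becomes 5
  Position 11 '(': depth becomes 6
  Position 12 ')': depth becomes 5
  Position 13 '(': depth becomes 6
  Position 14 '(': depth becomes 7
  Position 15 '(': depth becomes 8
  Position 16 ')': depth becomes 7
  Position 17 ')': depth becomes 6
  Position 18 '(': depth becomes 7
  Position 19 ')': depth becomes 6
  Position 20 ')': depth becomes 5
  Position 21 ')': depth becomes 4
  Position 22 ')': depth becomes 3
  Position 23 ')': depth becomes 2
  Position 24 ')': depth becomes 1
  Position 25 ')': depth becomes 0
Maximum depth reached: 8

8


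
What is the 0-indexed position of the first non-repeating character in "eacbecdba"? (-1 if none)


Input: eacbecdba
Character frequencies:
  'a': 2
  'b': 2
  'c': 2
  'd': 1
  'e': 2
Scanning left to right for freq == 1:
  Position 0 ('e'): freq=2, skip
  Position 1 ('a'): freq=2, skip
  Position 2 ('c'): freq=2, skip
  Position 3 ('b'): freq=2, skip
  Position 4 ('e'): freq=2, skip
  Position 5 ('c'): freq=2, skip
  Position 6 ('d'): unique! => answer = 6

6


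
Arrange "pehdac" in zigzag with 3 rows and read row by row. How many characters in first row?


Zigzag "pehdac" into 3 rows:
Placing characters:
  'p' => row 0
  'e' => row 1
  'h' => row 2
  'd' => row 1
  'a' => row 0
  'c' => row 1
Rows:
  Row 0: "pa"
  Row 1: "edc"
  Row 2: "h"
First row length: 2

2


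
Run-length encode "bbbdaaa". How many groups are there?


Input: bbbdaaa
Scanning for consecutive runs:
  Group 1: 'b' x 3 (positions 0-2)
  Group 2: 'd' x 1 (positions 3-3)
  Group 3: 'a' x 3 (positions 4-6)
Total groups: 3

3


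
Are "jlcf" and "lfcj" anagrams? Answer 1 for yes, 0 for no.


Strings: "jlcf", "lfcj"
Sorted first:  cfjl
Sorted second: cfjl
Sorted forms match => anagrams

1


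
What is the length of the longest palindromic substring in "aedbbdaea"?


Input: "aedbbdaea"
Checking substrings for palindromes:
  [2:6] "dbbd" (len 4) => palindrome
  [6:9] "aea" (len 3) => palindrome
  [3:5] "bb" (len 2) => palindrome
Longest palindromic substring: "dbbd" with length 4

4


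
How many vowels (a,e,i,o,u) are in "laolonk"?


Input: laolonk
Checking each character:
  'l' at position 0: consonant
  'a' at position 1: vowel (running total: 1)
  'o' at position 2: vowel (running total: 2)
  'l' at position 3: consonant
  'o' at position 4: vowel (running total: 3)
  'n' at position 5: consonant
  'k' at position 6: consonant
Total vowels: 3

3


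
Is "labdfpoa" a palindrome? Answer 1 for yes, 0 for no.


Input: labdfpoa
Reversed: aopfdbal
  Compare pos 0 ('l') with pos 7 ('a'): MISMATCH
  Compare pos 1 ('a') with pos 6 ('o'): MISMATCH
  Compare pos 2 ('b') with pos 5 ('p'): MISMATCH
  Compare pos 3 ('d') with pos 4 ('f'): MISMATCH
Result: not a palindrome

0


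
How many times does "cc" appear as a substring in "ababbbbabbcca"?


Searching for "cc" in "ababbbbabbcca"
Scanning each position:
  Position 0: "ab" => no
  Position 1: "ba" => no
  Position 2: "ab" => no
  Position 3: "bb" => no
  Position 4: "bb" => no
  Position 5: "bb" => no
  Position 6: "ba" => no
  Position 7: "ab" => no
  Position 8: "bb" => no
  Position 9: "bc" => no
  Position 10: "cc" => MATCH
  Position 11: "ca" => no
Total occurrences: 1

1


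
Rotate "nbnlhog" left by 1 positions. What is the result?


Input: "nbnlhog", rotate left by 1
First 1 characters: "n"
Remaining characters: "bnlhog"
Concatenate remaining + first: "bnlhog" + "n" = "bnlhogn"

bnlhogn


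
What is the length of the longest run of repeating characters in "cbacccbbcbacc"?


Input: "cbacccbbcbacc"
Scanning for longest run:
  Position 1 ('b'): new char, reset run to 1
  Position 2 ('a'): new char, reset run to 1
  Position 3 ('c'): new char, reset run to 1
  Position 4 ('c'): continues run of 'c', length=2
  Position 5 ('c'): continues run of 'c', length=3
  Position 6 ('b'): new char, reset run to 1
  Position 7 ('b'): continues run of 'b', length=2
  Position 8 ('c'): new char, reset run to 1
  Position 9 ('b'): new char, reset run to 1
  Position 10 ('a'): new char, reset run to 1
  Position 11 ('c'): new char, reset run to 1
  Position 12 ('c'): continues run of 'c', length=2
Longest run: 'c' with length 3

3


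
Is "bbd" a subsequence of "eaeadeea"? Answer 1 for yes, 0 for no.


Check if "bbd" is a subsequence of "eaeadeea"
Greedy scan:
  Position 0 ('e'): no match needed
  Position 1 ('a'): no match needed
  Position 2 ('e'): no match needed
  Position 3 ('a'): no match needed
  Position 4 ('d'): no match needed
  Position 5 ('e'): no match needed
  Position 6 ('e'): no match needed
  Position 7 ('a'): no match needed
Only matched 0/3 characters => not a subsequence

0


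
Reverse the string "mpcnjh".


Input: mpcnjh
Reading characters right to left:
  Position 5: 'h'
  Position 4: 'j'
  Position 3: 'n'
  Position 2: 'c'
  Position 1: 'p'
  Position 0: 'm'
Reversed: hjncpm

hjncpm


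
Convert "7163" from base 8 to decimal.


Input: "7163" in base 8
Positional expansion:
  Digit '7' (value 7) x 8^3 = 3584
  Digit '1' (value 1) x 8^2 = 64
  Digit '6' (value 6) x 8^1 = 48
  Digit '3' (value 3) x 8^0 = 3
Sum = 3699

3699


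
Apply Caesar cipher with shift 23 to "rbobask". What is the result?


Caesar cipher: shift "rbobask" by 23
  'r' (pos 17) + 23 = pos 14 = 'o'
  'b' (pos 1) + 23 = pos 24 = 'y'
  'o' (pos 14) + 23 = pos 11 = 'l'
  'b' (pos 1) + 23 = pos 24 = 'y'
  'a' (pos 0) + 23 = pos 23 = 'x'
  's' (pos 18) + 23 = pos 15 = 'p'
  'k' (pos 10) + 23 = pos 7 = 'h'
Result: oylyxph

oylyxph


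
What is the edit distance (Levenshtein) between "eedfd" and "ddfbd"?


Computing edit distance: "eedfd" -> "ddfbd"
DP table:
           d    d    f    b    d
      0    1    2    3    4    5
  e   1    1    2    3    4    5
  e   2    2    2    3    4    5
  d   3    2    2    3    4    4
  f   4    3    3    2    3    4
  d   5    4    3    3    3    3
Edit distance = dp[5][5] = 3

3


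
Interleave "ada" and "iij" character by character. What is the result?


Interleaving "ada" and "iij":
  Position 0: 'a' from first, 'i' from second => "ai"
  Position 1: 'd' from first, 'i' from second => "di"
  Position 2: 'a' from first, 'j' from second => "aj"
Result: aidiaj

aidiaj


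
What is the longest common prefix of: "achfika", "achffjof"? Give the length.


Words: achfika, achffjof
  Position 0: all 'a' => match
  Position 1: all 'c' => match
  Position 2: all 'h' => match
  Position 3: all 'f' => match
  Position 4: ('i', 'f') => mismatch, stop
LCP = "achf" (length 4)

4


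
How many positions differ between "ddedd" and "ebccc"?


Comparing "ddedd" and "ebccc" position by position:
  Position 0: 'd' vs 'e' => DIFFER
  Position 1: 'd' vs 'b' => DIFFER
  Position 2: 'e' vs 'c' => DIFFER
  Position 3: 'd' vs 'c' => DIFFER
  Position 4: 'd' vs 'c' => DIFFER
Positions that differ: 5

5


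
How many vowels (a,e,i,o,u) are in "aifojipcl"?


Input: aifojipcl
Checking each character:
  'a' at position 0: vowel (running total: 1)
  'i' at position 1: vowel (running total: 2)
  'f' at position 2: consonant
  'o' at position 3: vowel (running total: 3)
  'j' at position 4: consonant
  'i' at position 5: vowel (running total: 4)
  'p' at position 6: consonant
  'c' at position 7: consonant
  'l' at position 8: consonant
Total vowels: 4

4


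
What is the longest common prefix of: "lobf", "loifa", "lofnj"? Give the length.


Words: lobf, loifa, lofnj
  Position 0: all 'l' => match
  Position 1: all 'o' => match
  Position 2: ('b', 'i', 'f') => mismatch, stop
LCP = "lo" (length 2)

2


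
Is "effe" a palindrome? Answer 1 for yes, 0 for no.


Input: effe
Reversed: effe
  Compare pos 0 ('e') with pos 3 ('e'): match
  Compare pos 1 ('f') with pos 2 ('f'): match
Result: palindrome

1


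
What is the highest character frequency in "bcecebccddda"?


Input: bcecebccddda
Character counts:
  'a': 1
  'b': 2
  'c': 4
  'd': 3
  'e': 2
Maximum frequency: 4

4


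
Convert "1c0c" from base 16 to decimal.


Input: "1c0c" in base 16
Positional expansion:
  Digit '1' (value 1) x 16^3 = 4096
  Digit 'c' (value 12) x 16^2 = 3072
  Digit '0' (value 0) x 16^1 = 0
  Digit 'c' (value 12) x 16^0 = 12
Sum = 7180

7180


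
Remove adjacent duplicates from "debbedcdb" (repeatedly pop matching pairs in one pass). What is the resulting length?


Input: debbedcdb
Stack-based adjacent duplicate removal:
  Read 'd': push. Stack: d
  Read 'e': push. Stack: de
  Read 'b': push. Stack: deb
  Read 'b': matches stack top 'b' => pop. Stack: de
  Read 'e': matches stack top 'e' => pop. Stack: d
  Read 'd': matches stack top 'd' => pop. Stack: (empty)
  Read 'c': push. Stack: c
  Read 'd': push. Stack: cd
  Read 'b': push. Stack: cdb
Final stack: "cdb" (length 3)

3


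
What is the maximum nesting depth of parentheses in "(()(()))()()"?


Input: "(()(()))()()"
Tracking depth:
  Position 0 '(': depth becomes 1
  Position 1 '(': depth becomes 2
  Position 2 ')': depth becomes 1
  Position 3 '(': depth becomes 2
  Position 4 '(': depth becomes 3
  Position 5 ')': depth becomes 2
  Position 6 ')': depth becomes 1
  Position 7 ')': depth becomes 0
  Position 8 '(': depth becomes 1
  Position 9 ')': depth becomes 0
  Position 10 '(': depth becomes 1
  Position 11 ')': depth becomes 0
Maximum depth reached: 3

3


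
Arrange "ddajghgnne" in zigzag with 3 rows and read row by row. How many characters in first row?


Zigzag "ddajghgnne" into 3 rows:
Placing characters:
  'd' => row 0
  'd' => row 1
  'a' => row 2
  'j' => row 1
  'g' => row 0
  'h' => row 1
  'g' => row 2
  'n' => row 1
  'n' => row 0
  'e' => row 1
Rows:
  Row 0: "dgn"
  Row 1: "djhne"
  Row 2: "ag"
First row length: 3

3


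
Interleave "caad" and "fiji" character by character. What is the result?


Interleaving "caad" and "fiji":
  Position 0: 'c' from first, 'f' from second => "cf"
  Position 1: 'a' from first, 'i' from second => "ai"
  Position 2: 'a' from first, 'j' from second => "aj"
  Position 3: 'd' from first, 'i' from second => "di"
Result: cfaiajdi

cfaiajdi


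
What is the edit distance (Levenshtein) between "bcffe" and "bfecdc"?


Computing edit distance: "bcffe" -> "bfecdc"
DP table:
           b    f    e    c    d    c
      0    1    2    3    4    5    6
  b   1    0    1    2    3    4    5
  c   2    1    1    2    2    3    4
  f   3    2    1    2    3    3    4
  f   4    3    2    2    3    4    4
  e   5    4    3    2    3    4    5
Edit distance = dp[5][6] = 5

5


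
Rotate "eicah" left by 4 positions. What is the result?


Input: "eicah", rotate left by 4
First 4 characters: "eica"
Remaining characters: "h"
Concatenate remaining + first: "h" + "eica" = "heica"

heica


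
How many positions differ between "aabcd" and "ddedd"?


Comparing "aabcd" and "ddedd" position by position:
  Position 0: 'a' vs 'd' => DIFFER
  Position 1: 'a' vs 'd' => DIFFER
  Position 2: 'b' vs 'e' => DIFFER
  Position 3: 'c' vs 'd' => DIFFER
  Position 4: 'd' vs 'd' => same
Positions that differ: 4

4


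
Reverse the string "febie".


Input: febie
Reading characters right to left:
  Position 4: 'e'
  Position 3: 'i'
  Position 2: 'b'
  Position 1: 'e'
  Position 0: 'f'
Reversed: eibef

eibef


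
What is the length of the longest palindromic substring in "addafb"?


Input: "addafb"
Checking substrings for palindromes:
  [0:4] "adda" (len 4) => palindrome
  [1:3] "dd" (len 2) => palindrome
Longest palindromic substring: "adda" with length 4

4


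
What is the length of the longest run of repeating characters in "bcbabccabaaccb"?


Input: "bcbabccabaaccb"
Scanning for longest run:
  Position 1 ('c'): new char, reset run to 1
  Position 2 ('b'): new char, reset run to 1
  Position 3 ('a'): new char, reset run to 1
  Position 4 ('b'): new char, reset run to 1
  Position 5 ('c'): new char, reset run to 1
  Position 6 ('c'): continues run of 'c', length=2
  Position 7 ('a'): new char, reset run to 1
  Position 8 ('b'): new char, reset run to 1
  Position 9 ('a'): new char, reset run to 1
  Position 10 ('a'): continues run of 'a', length=2
  Position 11 ('c'): new char, reset run to 1
  Position 12 ('c'): continues run of 'c', length=2
  Position 13 ('b'): new char, reset run to 1
Longest run: 'c' with length 2

2


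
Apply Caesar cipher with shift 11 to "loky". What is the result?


Caesar cipher: shift "loky" by 11
  'l' (pos 11) + 11 = pos 22 = 'w'
  'o' (pos 14) + 11 = pos 25 = 'z'
  'k' (pos 10) + 11 = pos 21 = 'v'
  'y' (pos 24) + 11 = pos 9 = 'j'
Result: wzvj

wzvj


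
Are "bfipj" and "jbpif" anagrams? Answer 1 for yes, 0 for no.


Strings: "bfipj", "jbpif"
Sorted first:  bfijp
Sorted second: bfijp
Sorted forms match => anagrams

1


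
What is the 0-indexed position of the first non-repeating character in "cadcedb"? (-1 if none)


Input: cadcedb
Character frequencies:
  'a': 1
  'b': 1
  'c': 2
  'd': 2
  'e': 1
Scanning left to right for freq == 1:
  Position 0 ('c'): freq=2, skip
  Position 1 ('a'): unique! => answer = 1

1


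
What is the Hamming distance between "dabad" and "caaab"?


Comparing "dabad" and "caaab" position by position:
  Position 0: 'd' vs 'c' => differ
  Position 1: 'a' vs 'a' => same
  Position 2: 'b' vs 'a' => differ
  Position 3: 'a' vs 'a' => same
  Position 4: 'd' vs 'b' => differ
Total differences (Hamming distance): 3

3


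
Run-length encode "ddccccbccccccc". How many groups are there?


Input: ddccccbccccccc
Scanning for consecutive runs:
  Group 1: 'd' x 2 (positions 0-1)
  Group 2: 'c' x 4 (positions 2-5)
  Group 3: 'b' x 1 (positions 6-6)
  Group 4: 'c' x 7 (positions 7-13)
Total groups: 4

4


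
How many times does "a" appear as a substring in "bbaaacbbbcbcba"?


Searching for "a" in "bbaaacbbbcbcba"
Scanning each position:
  Position 0: "b" => no
  Position 1: "b" => no
  Position 2: "a" => MATCH
  Position 3: "a" => MATCH
  Position 4: "a" => MATCH
  Position 5: "c" => no
  Position 6: "b" => no
  Position 7: "b" => no
  Position 8: "b" => no
  Position 9: "c" => no
  Position 10: "b" => no
  Position 11: "c" => no
  Position 12: "b" => no
  Position 13: "a" => MATCH
Total occurrences: 4

4


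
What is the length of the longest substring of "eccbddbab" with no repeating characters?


Input: "eccbddbab"
Sliding window (track last position of each char):
  Position 0 ('e'): window [0,0] length 1 -- new best
  Position 1 ('c'): window [0,1] length 2 -- new best
  Position 2 ('c'): repeat (last at 1), move window start to 2
  Position 2 ('c'): window [2,2] length 1
  Position 3 ('b'): window [2,3] length 2
  Position 4 ('d'): window [2,4] length 3 -- new best
  Position 5 ('d'): repeat (last at 4), move window start to 5
  Position 5 ('d'): window [5,5] length 1
  Position 6 ('b'): window [5,6] length 2
  Position 7 ('a'): window [5,7] length 3
  Position 8 ('b'): repeat (last at 6), move window start to 7
  Position 8 ('b'): window [7,8] length 2
Longest substring with no repeats: "cbd" with length 3

3


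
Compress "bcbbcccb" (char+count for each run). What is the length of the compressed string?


Input: bcbbcccb
Runs:
  'b' x 1 => "b1"
  'c' x 1 => "c1"
  'b' x 2 => "b2"
  'c' x 3 => "c3"
  'b' x 1 => "b1"
Compressed: "b1c1b2c3b1"
Compressed length: 10

10


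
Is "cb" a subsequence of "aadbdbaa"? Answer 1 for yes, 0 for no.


Check if "cb" is a subsequence of "aadbdbaa"
Greedy scan:
  Position 0 ('a'): no match needed
  Position 1 ('a'): no match needed
  Position 2 ('d'): no match needed
  Position 3 ('b'): no match needed
  Position 4 ('d'): no match needed
  Position 5 ('b'): no match needed
  Position 6 ('a'): no match needed
  Position 7 ('a'): no match needed
Only matched 0/2 characters => not a subsequence

0


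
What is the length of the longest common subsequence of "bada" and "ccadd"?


LCS of "bada" and "ccadd"
DP table:
           c    c    a    d    d
      0    0    0    0    0    0
  b   0    0    0    0    0    0
  a   0    0    0    1    1    1
  d   0    0    0    1    2    2
  a   0    0    0    1    2    2
LCS length = dp[4][5] = 2

2


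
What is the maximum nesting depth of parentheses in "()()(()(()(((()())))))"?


Input: "()()(()(()(((()())))))"
Tracking depth:
  Position 0 '(': depth becomes 1
  Position 1 ')': depth becomes 0
  Position 2 '(': depth becomes 1
  Position 3 ')': depth becomes 0
  Position 4 '(': depth becomes 1
  Position 5 '(': depth becomes 2
  Position 6 ')': depth becomes 1
  Position 7 '(': depth becomes 2
  Position 8 '(': depth becomes 3
  Position 9 ')': depth becomes 2
  Position 10 '(': depth becomes 3
  Position 11 '(': depth becomes 4
  Position 12 '(': depth becomes 5
  Position 13 '(': depth becomes 6
  Position 14 ')': depth becomes 5
  Position 15 '(': depth becomes 6
  Position 16 ')': depth becomes 5
  Position 17 ')': depth becomes 4
  Position 18 ')': depth becomes 3
  Position 19 ')': depth becomes 2
  Position 20 ')': depth becomes 1
  Position 21 ')': depth becomes 0
Maximum depth reached: 6

6


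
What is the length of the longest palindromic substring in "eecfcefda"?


Input: "eecfcefda"
Checking substrings for palindromes:
  [1:6] "ecfce" (len 5) => palindrome
  [2:5] "cfc" (len 3) => palindrome
  [0:2] "ee" (len 2) => palindrome
Longest palindromic substring: "ecfce" with length 5

5


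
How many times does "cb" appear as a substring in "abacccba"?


Searching for "cb" in "abacccba"
Scanning each position:
  Position 0: "ab" => no
  Position 1: "ba" => no
  Position 2: "ac" => no
  Position 3: "cc" => no
  Position 4: "cc" => no
  Position 5: "cb" => MATCH
  Position 6: "ba" => no
Total occurrences: 1

1


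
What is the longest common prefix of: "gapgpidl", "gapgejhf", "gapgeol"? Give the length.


Words: gapgpidl, gapgejhf, gapgeol
  Position 0: all 'g' => match
  Position 1: all 'a' => match
  Position 2: all 'p' => match
  Position 3: all 'g' => match
  Position 4: ('p', 'e', 'e') => mismatch, stop
LCP = "gapg" (length 4)

4


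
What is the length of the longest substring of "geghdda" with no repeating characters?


Input: "geghdda"
Sliding window (track last position of each char):
  Position 0 ('g'): window [0,0] length 1 -- new best
  Position 1 ('e'): window [0,1] length 2 -- new best
  Position 2 ('g'): repeat (last at 0), move window start to 1
  Position 2 ('g'): window [1,2] length 2
  Position 3 ('h'): window [1,3] length 3 -- new best
  Position 4 ('d'): window [1,4] length 4 -- new best
  Position 5 ('d'): repeat (last at 4), move window start to 5
  Position 5 ('d'): window [5,5] length 1
  Position 6 ('a'): window [5,6] length 2
Longest substring with no repeats: "eghd" with length 4

4


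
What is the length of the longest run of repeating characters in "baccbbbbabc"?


Input: "baccbbbbabc"
Scanning for longest run:
  Position 1 ('a'): new char, reset run to 1
  Position 2 ('c'): new char, reset run to 1
  Position 3 ('c'): continues run of 'c', length=2
  Position 4 ('b'): new char, reset run to 1
  Position 5 ('b'): continues run of 'b', length=2
  Position 6 ('b'): continues run of 'b', length=3
  Position 7 ('b'): continues run of 'b', length=4
  Position 8 ('a'): new char, reset run to 1
  Position 9 ('b'): new char, reset run to 1
  Position 10 ('c'): new char, reset run to 1
Longest run: 'b' with length 4

4


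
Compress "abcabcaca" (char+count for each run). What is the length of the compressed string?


Input: abcabcaca
Runs:
  'a' x 1 => "a1"
  'b' x 1 => "b1"
  'c' x 1 => "c1"
  'a' x 1 => "a1"
  'b' x 1 => "b1"
  'c' x 1 => "c1"
  'a' x 1 => "a1"
  'c' x 1 => "c1"
  'a' x 1 => "a1"
Compressed: "a1b1c1a1b1c1a1c1a1"
Compressed length: 18

18


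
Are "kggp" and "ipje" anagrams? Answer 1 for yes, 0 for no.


Strings: "kggp", "ipje"
Sorted first:  ggkp
Sorted second: eijp
Differ at position 0: 'g' vs 'e' => not anagrams

0


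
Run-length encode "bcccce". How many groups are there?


Input: bcccce
Scanning for consecutive runs:
  Group 1: 'b' x 1 (positions 0-0)
  Group 2: 'c' x 4 (positions 1-4)
  Group 3: 'e' x 1 (positions 5-5)
Total groups: 3

3


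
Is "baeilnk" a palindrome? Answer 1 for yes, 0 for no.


Input: baeilnk
Reversed: knlieab
  Compare pos 0 ('b') with pos 6 ('k'): MISMATCH
  Compare pos 1 ('a') with pos 5 ('n'): MISMATCH
  Compare pos 2 ('e') with pos 4 ('l'): MISMATCH
Result: not a palindrome

0


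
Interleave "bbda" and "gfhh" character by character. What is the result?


Interleaving "bbda" and "gfhh":
  Position 0: 'b' from first, 'g' from second => "bg"
  Position 1: 'b' from first, 'f' from second => "bf"
  Position 2: 'd' from first, 'h' from second => "dh"
  Position 3: 'a' from first, 'h' from second => "ah"
Result: bgbfdhah

bgbfdhah


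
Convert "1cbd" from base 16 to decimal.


Input: "1cbd" in base 16
Positional expansion:
  Digit '1' (value 1) x 16^3 = 4096
  Digit 'c' (value 12) x 16^2 = 3072
  Digit 'b' (value 11) x 16^1 = 176
  Digit 'd' (value 13) x 16^0 = 13
Sum = 7357

7357


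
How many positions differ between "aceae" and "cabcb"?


Comparing "aceae" and "cabcb" position by position:
  Position 0: 'a' vs 'c' => DIFFER
  Position 1: 'c' vs 'a' => DIFFER
  Position 2: 'e' vs 'b' => DIFFER
  Position 3: 'a' vs 'c' => DIFFER
  Position 4: 'e' vs 'b' => DIFFER
Positions that differ: 5

5


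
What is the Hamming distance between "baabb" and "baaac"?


Comparing "baabb" and "baaac" position by position:
  Position 0: 'b' vs 'b' => same
  Position 1: 'a' vs 'a' => same
  Position 2: 'a' vs 'a' => same
  Position 3: 'b' vs 'a' => differ
  Position 4: 'b' vs 'c' => differ
Total differences (Hamming distance): 2

2


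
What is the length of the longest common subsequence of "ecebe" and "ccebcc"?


LCS of "ecebe" and "ccebcc"
DP table:
           c    c    e    b    c    c
      0    0    0    0    0    0    0
  e   0    0    0    1    1    1    1
  c   0    1    1    1    1    2    2
  e   0    1    1    2    2    2    2
  b   0    1    1    2    3    3    3
  e   0    1    1    2    3    3    3
LCS length = dp[5][6] = 3

3


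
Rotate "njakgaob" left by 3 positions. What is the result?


Input: "njakgaob", rotate left by 3
First 3 characters: "nja"
Remaining characters: "kgaob"
Concatenate remaining + first: "kgaob" + "nja" = "kgaobnja"

kgaobnja


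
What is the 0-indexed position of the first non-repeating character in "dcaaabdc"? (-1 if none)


Input: dcaaabdc
Character frequencies:
  'a': 3
  'b': 1
  'c': 2
  'd': 2
Scanning left to right for freq == 1:
  Position 0 ('d'): freq=2, skip
  Position 1 ('c'): freq=2, skip
  Position 2 ('a'): freq=3, skip
  Position 3 ('a'): freq=3, skip
  Position 4 ('a'): freq=3, skip
  Position 5 ('b'): unique! => answer = 5

5


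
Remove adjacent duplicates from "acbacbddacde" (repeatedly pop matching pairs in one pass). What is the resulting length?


Input: acbacbddacde
Stack-based adjacent duplicate removal:
  Read 'a': push. Stack: a
  Read 'c': push. Stack: ac
  Read 'b': push. Stack: acb
  Read 'a': push. Stack: acba
  Read 'c': push. Stack: acbac
  Read 'b': push. Stack: acbacb
  Read 'd': push. Stack: acbacbd
  Read 'd': matches stack top 'd' => pop. Stack: acbacb
  Read 'a': push. Stack: acbacba
  Read 'c': push. Stack: acbacbac
  Read 'd': push. Stack: acbacbacd
  Read 'e': push. Stack: acbacbacde
Final stack: "acbacbacde" (length 10)

10


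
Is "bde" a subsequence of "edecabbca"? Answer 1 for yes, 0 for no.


Check if "bde" is a subsequence of "edecabbca"
Greedy scan:
  Position 0 ('e'): no match needed
  Position 1 ('d'): no match needed
  Position 2 ('e'): no match needed
  Position 3 ('c'): no match needed
  Position 4 ('a'): no match needed
  Position 5 ('b'): matches sub[0] = 'b'
  Position 6 ('b'): no match needed
  Position 7 ('c'): no match needed
  Position 8 ('a'): no match needed
Only matched 1/3 characters => not a subsequence

0


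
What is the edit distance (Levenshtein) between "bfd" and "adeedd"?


Computing edit distance: "bfd" -> "adeedd"
DP table:
           a    d    e    e    d    d
      0    1    2    3    4    5    6
  b   1    1    2    3    4    5    6
  f   2    2    2    3    4    5    6
  d   3    3    2    3    4    4    5
Edit distance = dp[3][6] = 5

5


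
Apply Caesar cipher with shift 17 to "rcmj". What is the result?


Caesar cipher: shift "rcmj" by 17
  'r' (pos 17) + 17 = pos 8 = 'i'
  'c' (pos 2) + 17 = pos 19 = 't'
  'm' (pos 12) + 17 = pos 3 = 'd'
  'j' (pos 9) + 17 = pos 0 = 'a'
Result: itda

itda


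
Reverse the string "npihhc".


Input: npihhc
Reading characters right to left:
  Position 5: 'c'
  Position 4: 'h'
  Position 3: 'h'
  Position 2: 'i'
  Position 1: 'p'
  Position 0: 'n'
Reversed: chhipn

chhipn


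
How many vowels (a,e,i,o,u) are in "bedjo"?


Input: bedjo
Checking each character:
  'b' at position 0: consonant
  'e' at position 1: vowel (running total: 1)
  'd' at position 2: consonant
  'j' at position 3: consonant
  'o' at position 4: vowel (running total: 2)
Total vowels: 2

2


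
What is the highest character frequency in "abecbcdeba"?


Input: abecbcdeba
Character counts:
  'a': 2
  'b': 3
  'c': 2
  'd': 1
  'e': 2
Maximum frequency: 3

3


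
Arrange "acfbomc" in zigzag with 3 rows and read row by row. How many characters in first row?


Zigzag "acfbomc" into 3 rows:
Placing characters:
  'a' => row 0
  'c' => row 1
  'f' => row 2
  'b' => row 1
  'o' => row 0
  'm' => row 1
  'c' => row 2
Rows:
  Row 0: "ao"
  Row 1: "cbm"
  Row 2: "fc"
First row length: 2

2


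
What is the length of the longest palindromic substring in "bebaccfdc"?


Input: "bebaccfdc"
Checking substrings for palindromes:
  [0:3] "beb" (len 3) => palindrome
  [4:6] "cc" (len 2) => palindrome
Longest palindromic substring: "beb" with length 3

3


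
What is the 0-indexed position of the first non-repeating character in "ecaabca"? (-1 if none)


Input: ecaabca
Character frequencies:
  'a': 3
  'b': 1
  'c': 2
  'e': 1
Scanning left to right for freq == 1:
  Position 0 ('e'): unique! => answer = 0

0


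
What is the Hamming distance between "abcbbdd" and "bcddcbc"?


Comparing "abcbbdd" and "bcddcbc" position by position:
  Position 0: 'a' vs 'b' => differ
  Position 1: 'b' vs 'c' => differ
  Position 2: 'c' vs 'd' => differ
  Position 3: 'b' vs 'd' => differ
  Position 4: 'b' vs 'c' => differ
  Position 5: 'd' vs 'b' => differ
  Position 6: 'd' vs 'c' => differ
Total differences (Hamming distance): 7

7


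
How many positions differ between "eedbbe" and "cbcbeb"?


Comparing "eedbbe" and "cbcbeb" position by position:
  Position 0: 'e' vs 'c' => DIFFER
  Position 1: 'e' vs 'b' => DIFFER
  Position 2: 'd' vs 'c' => DIFFER
  Position 3: 'b' vs 'b' => same
  Position 4: 'b' vs 'e' => DIFFER
  Position 5: 'e' vs 'b' => DIFFER
Positions that differ: 5

5


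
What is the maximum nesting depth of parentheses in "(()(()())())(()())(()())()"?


Input: "(()(()())())(()())(()())()"
Tracking depth:
  Position 0 '(': depth becomes 1
  Position 1 '(': depth becomes 2
  Position 2 ')': depth becomes 1
  Position 3 '(': depth becomes 2
  Position 4 '(': depth becomes 3
  Position 5 ')': depth becomes 2
  Position 6 '(': depth becomes 3
  Position 7 ')': depth becomes 2
  Position 8 ')': depth becomes 1
  Position 9 '(': depth becomes 2
  Position 10 ')': depth becomes 1
  Position 11 ')': depth becomes 0
  Position 12 '(': depth becomes 1
  Position 13 '(': depth becomes 2
  Position 14 ')': depth becomes 1
  Position 15 '(': depth becomes 2
  Position 16 ')': depth becomes 1
  Position 17 ')': depth becomes 0
  Position 18 '(': depth becomes 1
  Position 19 '(': depth becomes 2
  Position 20 ')': depth becomes 1
  Position 21 '(': depth becomes 2
  Position 22 ')': depth becomes 1
  Position 23 ')': depth becomes 0
  Position 24 '(': depth becomes 1
  Position 25 ')': depth becomes 0
Maximum depth reached: 3

3


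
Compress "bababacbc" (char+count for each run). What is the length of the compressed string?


Input: bababacbc
Runs:
  'b' x 1 => "b1"
  'a' x 1 => "a1"
  'b' x 1 => "b1"
  'a' x 1 => "a1"
  'b' x 1 => "b1"
  'a' x 1 => "a1"
  'c' x 1 => "c1"
  'b' x 1 => "b1"
  'c' x 1 => "c1"
Compressed: "b1a1b1a1b1a1c1b1c1"
Compressed length: 18

18


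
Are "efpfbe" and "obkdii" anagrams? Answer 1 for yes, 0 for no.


Strings: "efpfbe", "obkdii"
Sorted first:  beeffp
Sorted second: bdiiko
Differ at position 1: 'e' vs 'd' => not anagrams

0


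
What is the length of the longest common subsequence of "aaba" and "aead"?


LCS of "aaba" and "aead"
DP table:
           a    e    a    d
      0    0    0    0    0
  a   0    1    1    1    1
  a   0    1    1    2    2
  b   0    1    1    2    2
  a   0    1    1    2    2
LCS length = dp[4][4] = 2

2


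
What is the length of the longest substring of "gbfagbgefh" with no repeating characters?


Input: "gbfagbgefh"
Sliding window (track last position of each char):
  Position 0 ('g'): window [0,0] length 1 -- new best
  Position 1 ('b'): window [0,1] length 2 -- new best
  Position 2 ('f'): window [0,2] length 3 -- new best
  Position 3 ('a'): window [0,3] length 4 -- new best
  Position 4 ('g'): repeat (last at 0), move window start to 1
  Position 4 ('g'): window [1,4] length 4
  Position 5 ('b'): repeat (last at 1), move window start to 2
  Position 5 ('b'): window [2,5] length 4
  Position 6 ('g'): repeat (last at 4), move window start to 5
  Position 6 ('g'): window [5,6] length 2
  Position 7 ('e'): window [5,7] length 3
  Position 8 ('f'): window [5,8] length 4
  Position 9 ('h'): window [5,9] length 5 -- new best
Longest substring with no repeats: "bgefh" with length 5

5


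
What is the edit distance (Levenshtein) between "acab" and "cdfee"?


Computing edit distance: "acab" -> "cdfee"
DP table:
           c    d    f    e    e
      0    1    2    3    4    5
  a   1    1    2    3    4    5
  c   2    1    2    3    4    5
  a   3    2    2    3    4    5
  b   4    3    3    3    4    5
Edit distance = dp[4][5] = 5

5


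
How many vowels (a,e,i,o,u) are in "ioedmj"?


Input: ioedmj
Checking each character:
  'i' at position 0: vowel (running total: 1)
  'o' at position 1: vowel (running total: 2)
  'e' at position 2: vowel (running total: 3)
  'd' at position 3: consonant
  'm' at position 4: consonant
  'j' at position 5: consonant
Total vowels: 3

3


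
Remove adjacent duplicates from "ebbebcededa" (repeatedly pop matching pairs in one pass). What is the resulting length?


Input: ebbebcededa
Stack-based adjacent duplicate removal:
  Read 'e': push. Stack: e
  Read 'b': push. Stack: eb
  Read 'b': matches stack top 'b' => pop. Stack: e
  Read 'e': matches stack top 'e' => pop. Stack: (empty)
  Read 'b': push. Stack: b
  Read 'c': push. Stack: bc
  Read 'e': push. Stack: bce
  Read 'd': push. Stack: bced
  Read 'e': push. Stack: bcede
  Read 'd': push. Stack: bceded
  Read 'a': push. Stack: bcededa
Final stack: "bcededa" (length 7)

7
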